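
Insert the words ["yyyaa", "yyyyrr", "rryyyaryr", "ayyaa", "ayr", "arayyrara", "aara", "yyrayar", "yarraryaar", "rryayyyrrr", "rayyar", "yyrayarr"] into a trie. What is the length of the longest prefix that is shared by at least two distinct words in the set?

Equivalently: take the maximum, over all pairs, of their longest common prefix length.
e.g. "yyrayar" and "yyrayarr" share the prefix "yyrayar" of length 7; no pair shares a longer one.
Longest shared-prefix length: 7

7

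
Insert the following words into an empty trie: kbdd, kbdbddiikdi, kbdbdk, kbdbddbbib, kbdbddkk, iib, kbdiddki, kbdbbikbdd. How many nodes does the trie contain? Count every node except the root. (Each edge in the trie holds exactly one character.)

Count nodes per top-level branch (shared prefixes stored once):
  'i'-branch (iib): 3 nodes
  'k'-branch (kbdbbikbdd, kbdbddbbib, kbdbddiikdi, kbdbddkk, kbdbdk, kbdd, kbdiddki): 30 nodes
Sum: 33

33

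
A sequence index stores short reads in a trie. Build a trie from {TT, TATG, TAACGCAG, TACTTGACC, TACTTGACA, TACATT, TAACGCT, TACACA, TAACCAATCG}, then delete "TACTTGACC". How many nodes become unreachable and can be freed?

After clearing the end-marker at "TACTTGACC", prune upward until reaching a node still needed by another word.
The suffix "C" (1 node) is used only by "TACTTGACC"; the node for "TACTTGAC" still has the child "A", so pruning stops there.
Nodes removed: 1

1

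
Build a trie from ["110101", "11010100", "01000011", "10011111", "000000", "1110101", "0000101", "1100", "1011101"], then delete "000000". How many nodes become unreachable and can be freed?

2

A node on "000000"'s path can go only if nothing else ends at it or branches off below it.
The suffix "00" (2 nodes) is used only by "000000"; the node for "0000" still has the child "1", so pruning stops there.
Nodes removed: 2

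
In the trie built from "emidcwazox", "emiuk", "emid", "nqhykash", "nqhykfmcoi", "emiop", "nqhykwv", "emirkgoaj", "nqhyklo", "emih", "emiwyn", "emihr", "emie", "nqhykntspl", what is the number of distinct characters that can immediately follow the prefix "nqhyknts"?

1

The children of the "nqhyknts" node are the distinct next characters among strings starting with "nqhyknts".
Characters that immediately follow "nqhyknts" among the stored strings: {p}.
That node has 1 child edge.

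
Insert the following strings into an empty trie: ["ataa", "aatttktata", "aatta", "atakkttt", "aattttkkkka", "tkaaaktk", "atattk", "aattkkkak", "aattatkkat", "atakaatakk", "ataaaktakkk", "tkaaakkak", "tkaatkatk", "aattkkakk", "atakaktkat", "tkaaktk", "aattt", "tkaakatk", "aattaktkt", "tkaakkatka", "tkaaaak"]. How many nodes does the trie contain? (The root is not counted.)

92

Insert word by word; a character creates a node only if that edge doesn't already exist:
  "ataa" → 4 new (a, t, a, a)
  "aatttktata" → prefix "a" already present; 9 new (a, t, t, t, k, t, a, t, a)
  "aatta" → prefix "aatt" already present; 1 new (a)
  "atakkttt" → prefix "ata" already present; 5 new (k, k, t, t, t)
  "aattttkkkka" → prefix "aattt" already present; 6 new (t, k, k, k, k, a)
  "tkaaaktk" → 8 new (t, k, a, a, a, k, t, k)
  "atattk" → prefix "ata" already present; 3 new (t, t, k)
  "aattkkkak" → prefix "aatt" already present; 5 new (k, k, k, a, k)
  "aattatkkat" → prefix "aatta" already present; 5 new (t, k, k, a, t)
  "atakaatakk" → prefix "atak" already present; 6 new (a, a, t, a, k, k)
  "ataaaktakkk" → prefix "ataa" already present; 7 new (a, k, t, a, k, k, k)
  "tkaaakkak" → prefix "tkaaak" already present; 3 new (k, a, k)
  "tkaatkatk" → prefix "tkaa" already present; 5 new (t, k, a, t, k)
  "aattkkakk" → prefix "aattkk" already present; 3 new (a, k, k)
  "atakaktkat" → prefix "ataka" already present; 5 new (k, t, k, a, t)
  "tkaaktk" → prefix "tkaa" already present; 3 new (k, t, k)
  "aattt" → prefix "aattt" already present; 0 new (none)
  "tkaakatk" → prefix "tkaak" already present; 3 new (a, t, k)
  "aattaktkt" → prefix "aatta" already present; 4 new (k, t, k, t)
  "tkaakkatka" → prefix "tkaak" already present; 5 new (k, a, t, k, a)
  "tkaaaak" → prefix "tkaaa" already present; 2 new (a, k)
Total nodes = 4 + 9 + 1 + 5 + 6 + 8 + 3 + 5 + 5 + 6 + 7 + 3 + 5 + 3 + 5 + 3 + 0 + 3 + 4 + 5 + 2 = 92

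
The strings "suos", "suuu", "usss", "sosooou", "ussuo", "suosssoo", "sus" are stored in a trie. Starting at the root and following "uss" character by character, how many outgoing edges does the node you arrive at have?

2

The children of the "uss" node are the distinct next characters among strings starting with "uss".
Characters that immediately follow "uss" among the stored strings: {s, u}.
That node has 2 child edges.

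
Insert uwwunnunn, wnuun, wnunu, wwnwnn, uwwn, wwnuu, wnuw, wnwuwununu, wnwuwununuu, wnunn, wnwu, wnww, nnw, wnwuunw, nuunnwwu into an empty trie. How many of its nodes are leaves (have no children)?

Leaves are exactly the stored words that no other stored word extends.
Those words: "nnw", "nuunnwwu", "uwwn", "uwwunnunn", "wnunn", "wnunu", "wnuun", "wnuw", "wnwuunw", "wnwuwununuu", "wnww", "wwnuu", "wwnwnn"
Leaf count: 13

13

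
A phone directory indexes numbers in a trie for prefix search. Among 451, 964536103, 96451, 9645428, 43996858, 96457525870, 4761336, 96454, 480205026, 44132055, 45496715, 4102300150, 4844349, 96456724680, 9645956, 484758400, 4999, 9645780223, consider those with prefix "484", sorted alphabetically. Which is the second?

Words with prefix "484", in lexicographic order: "4844349", "484758400"
Position 2: 484758400

484758400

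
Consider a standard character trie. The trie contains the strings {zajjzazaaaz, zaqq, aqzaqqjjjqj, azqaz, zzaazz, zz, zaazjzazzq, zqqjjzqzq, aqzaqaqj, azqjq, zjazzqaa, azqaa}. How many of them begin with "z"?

Walk to "z"; the words in its subtree are exactly those with that prefix.
Matches: "zaazjzazzq", "zajjzazaaaz", "zaqq", "zjazzqaa", "zqqjjzqzq", "zz", "zzaazz"
Count: 7

7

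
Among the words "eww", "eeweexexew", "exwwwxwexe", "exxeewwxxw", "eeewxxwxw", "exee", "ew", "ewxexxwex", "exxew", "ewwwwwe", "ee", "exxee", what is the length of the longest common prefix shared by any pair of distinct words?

5

Look for the deepest trie node that still has at least two words in its subtree.
"exxee" and "exxeewwxxw" agree on "exxee" (5 characters) before diverging; nothing deeper is shared.
Longest shared-prefix length: 5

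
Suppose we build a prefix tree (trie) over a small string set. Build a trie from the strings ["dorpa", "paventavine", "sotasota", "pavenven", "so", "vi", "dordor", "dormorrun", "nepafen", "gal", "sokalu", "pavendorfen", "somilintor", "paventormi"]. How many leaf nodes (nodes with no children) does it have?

Leaves are exactly the stored words that no other stored word extends.
Those words: "dordor", "dormorrun", "dorpa", "gal", "nepafen", "pavendorfen", "paventavine", "paventormi", "pavenven", "sokalu", "somilintor", "sotasota", "vi"
Leaf count: 13

13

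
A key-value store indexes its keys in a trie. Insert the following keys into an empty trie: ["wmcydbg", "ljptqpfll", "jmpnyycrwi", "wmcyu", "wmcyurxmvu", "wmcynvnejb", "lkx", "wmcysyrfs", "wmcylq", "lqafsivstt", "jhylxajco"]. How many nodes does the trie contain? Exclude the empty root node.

64

Insert word by word; a character creates a node only if that edge doesn't already exist:
  "wmcydbg" → 7 new (w, m, c, y, d, b, g)
  "ljptqpfll" → 9 new (l, j, p, t, q, p, f, l, l)
  "jmpnyycrwi" → 10 new (j, m, p, n, y, y, c, r, w, i)
  "wmcyu" → prefix "wmcy" already present; 1 new (u)
  "wmcyurxmvu" → prefix "wmcyu" already present; 5 new (r, x, m, v, u)
  "wmcynvnejb" → prefix "wmcy" already present; 6 new (n, v, n, e, j, b)
  "lkx" → prefix "l" already present; 2 new (k, x)
  "wmcysyrfs" → prefix "wmcy" already present; 5 new (s, y, r, f, s)
  "wmcylq" → prefix "wmcy" already present; 2 new (l, q)
  "lqafsivstt" → prefix "l" already present; 9 new (q, a, f, s, i, v, s, t, t)
  "jhylxajco" → prefix "j" already present; 8 new (h, y, l, x, a, j, c, o)
Total nodes = 7 + 9 + 10 + 1 + 5 + 6 + 2 + 5 + 2 + 9 + 8 = 64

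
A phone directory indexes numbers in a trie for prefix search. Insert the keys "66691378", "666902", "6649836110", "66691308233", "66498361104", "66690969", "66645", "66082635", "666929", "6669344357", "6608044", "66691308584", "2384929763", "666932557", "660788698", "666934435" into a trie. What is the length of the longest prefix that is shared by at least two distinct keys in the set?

10

The deepest shared node is where two words last agree before diverging.
"6649836110" and "66498361104" agree on "6649836110" (10 characters) before diverging; nothing deeper is shared.
Longest shared-prefix length: 10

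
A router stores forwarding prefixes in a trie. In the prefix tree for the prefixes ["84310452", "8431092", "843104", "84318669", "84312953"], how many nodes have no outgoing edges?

4

A leaf is a node with no children — equivalently, the end of a word that is not a proper prefix of any other stored word.
Those words: "84310452", "8431092", "84312953", "84318669"
Leaf count: 4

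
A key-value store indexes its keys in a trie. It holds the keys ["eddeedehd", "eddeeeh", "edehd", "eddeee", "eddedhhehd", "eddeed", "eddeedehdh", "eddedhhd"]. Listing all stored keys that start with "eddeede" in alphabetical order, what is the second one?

eddeedehdh

Words with prefix "eddeede", in lexicographic order: "eddeedehd", "eddeedehdh"
The 2nd is eddeedehdh.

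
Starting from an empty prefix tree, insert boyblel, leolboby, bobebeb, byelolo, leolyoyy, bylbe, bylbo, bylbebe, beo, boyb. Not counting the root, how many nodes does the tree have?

Trie structure (* marks end of a word):
(root)
├─ b
│  ├─ e
│  │  └─ o *
│  ├─ o
│  │  ├─ b
│  │  │  └─ e
│  │  │     └─ b
│  │  │        └─ e
│  │  │           └─ b *
│  │  └─ y
│  │     └─ b *
│  │        └─ l
│  │           └─ e
│  │              └─ l *
│  └─ y
│     ├─ e
│     │  └─ l
│     │     └─ o
│     │        └─ l
│     │           └─ o *
│     └─ l
│        └─ b
│           ├─ e *
│           │  └─ b
│           │     └─ e *
│           └─ o *
└─ l
   └─ e
      └─ o
         └─ l
            ├─ b
            │  └─ o
            │     └─ b
            │        └─ y *
            └─ y
               └─ o
                  └─ y
                     └─ y *
Counting every labelled node above: 38.

38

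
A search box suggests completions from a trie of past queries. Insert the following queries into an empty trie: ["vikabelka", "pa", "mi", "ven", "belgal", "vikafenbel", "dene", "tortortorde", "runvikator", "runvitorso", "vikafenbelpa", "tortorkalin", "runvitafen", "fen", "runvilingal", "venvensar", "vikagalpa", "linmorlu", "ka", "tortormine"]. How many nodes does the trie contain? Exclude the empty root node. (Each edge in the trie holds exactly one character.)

Insert word by word; a character creates a node only if that edge doesn't already exist:
  "vikabelka" → 9 new (v, i, k, a, b, e, l, k, a)
  "pa" → 2 new (p, a)
  "mi" → 2 new (m, i)
  "ven" → prefix "v" already present; 2 new (e, n)
  "belgal" → 6 new (b, e, l, g, a, l)
  "vikafenbel" → prefix "vika" already present; 6 new (f, e, n, b, e, l)
  "dene" → 4 new (d, e, n, e)
  "tortortorde" → 11 new (t, o, r, t, o, r, t, o, r, d, e)
  "runvikator" → 10 new (r, u, n, v, i, k, a, t, o, r)
  "runvitorso" → prefix "runvi" already present; 5 new (t, o, r, s, o)
  "vikafenbelpa" → prefix "vikafenbel" already present; 2 new (p, a)
  "tortorkalin" → prefix "tortor" already present; 5 new (k, a, l, i, n)
  "runvitafen" → prefix "runvit" already present; 4 new (a, f, e, n)
  "fen" → 3 new (f, e, n)
  "runvilingal" → prefix "runvi" already present; 6 new (l, i, n, g, a, l)
  "venvensar" → prefix "ven" already present; 6 new (v, e, n, s, a, r)
  "vikagalpa" → prefix "vika" already present; 5 new (g, a, l, p, a)
  "linmorlu" → 8 new (l, i, n, m, o, r, l, u)
  "ka" → 2 new (k, a)
  "tortormine" → prefix "tortor" already present; 4 new (m, i, n, e)
Total nodes = 9 + 2 + 2 + 2 + 6 + 6 + 4 + 11 + 10 + 5 + 2 + 5 + 4 + 3 + 6 + 6 + 5 + 8 + 2 + 4 = 102

102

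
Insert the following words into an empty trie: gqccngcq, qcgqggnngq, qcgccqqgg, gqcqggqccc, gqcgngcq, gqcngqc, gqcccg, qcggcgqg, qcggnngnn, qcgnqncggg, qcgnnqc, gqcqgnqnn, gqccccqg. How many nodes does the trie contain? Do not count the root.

69

Count nodes per top-level branch (shared prefixes stored once):
  'g'-branch (gqccccqg, gqcccg, gqccngcq, gqcgngcq, gqcngqc, gqcqggqccc, gqcqgnqnn): 33 nodes
  'q'-branch (qcgccqqgg, qcggcgqg, qcggnngnn, qcgnnqc, qcgnqncggg, qcgqggnngq): 36 nodes
Sum: 69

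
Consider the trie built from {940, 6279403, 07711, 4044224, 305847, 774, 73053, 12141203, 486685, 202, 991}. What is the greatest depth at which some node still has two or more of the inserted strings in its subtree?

Equivalently: take the maximum, over all pairs, of their longest common prefix length.
"4044224" and "486685" agree on "4" (1 characters) before diverging; nothing deeper is shared.
Longest shared-prefix length: 1

1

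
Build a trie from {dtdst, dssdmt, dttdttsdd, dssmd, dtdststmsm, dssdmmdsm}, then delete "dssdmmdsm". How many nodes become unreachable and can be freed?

4

A node on "dssdmmdsm"'s path can go only if nothing else ends at it or branches off below it.
The suffix "mdsm" (4 nodes) is used only by "dssdmmdsm"; the node for "dssdm" still has the child "t", so pruning stops there.
Nodes removed: 4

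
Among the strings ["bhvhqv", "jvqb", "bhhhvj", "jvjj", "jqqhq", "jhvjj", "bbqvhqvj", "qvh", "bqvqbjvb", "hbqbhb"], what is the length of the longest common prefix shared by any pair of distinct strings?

2

Equivalently: take the maximum, over all pairs, of their longest common prefix length.
e.g. "bhhhvj" and "bhvhqv" share the prefix "bh" of length 2; no pair shares a longer one.
Longest shared-prefix length: 2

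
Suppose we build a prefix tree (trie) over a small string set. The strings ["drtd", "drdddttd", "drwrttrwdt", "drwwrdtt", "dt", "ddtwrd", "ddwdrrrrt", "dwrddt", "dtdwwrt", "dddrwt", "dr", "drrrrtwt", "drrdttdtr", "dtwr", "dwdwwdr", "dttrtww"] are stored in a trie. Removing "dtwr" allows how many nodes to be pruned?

2

Walk "dtwr" from the leaf back toward the root, removing each node that no remaining word uses.
The suffix "wr" (2 nodes) is used only by "dtwr"; the node for "dt" still has the child "d", so pruning stops there.
Nodes removed: 2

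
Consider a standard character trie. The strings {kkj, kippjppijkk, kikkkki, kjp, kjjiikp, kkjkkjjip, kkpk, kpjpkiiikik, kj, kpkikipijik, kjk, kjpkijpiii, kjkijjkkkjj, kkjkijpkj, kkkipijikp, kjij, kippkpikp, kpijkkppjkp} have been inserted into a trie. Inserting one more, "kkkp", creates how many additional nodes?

1

"kkk" is already a path in the trie; the remaining "p" must be added.
New nodes needed: |"kkkp"| − 3 = 4 − 3 = 1.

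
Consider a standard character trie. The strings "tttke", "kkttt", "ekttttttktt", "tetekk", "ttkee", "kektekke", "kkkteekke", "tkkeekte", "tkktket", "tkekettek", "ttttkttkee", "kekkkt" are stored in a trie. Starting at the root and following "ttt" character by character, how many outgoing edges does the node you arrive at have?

Follow the path "ttt" to its node, then look at its outgoing edges.
Distinct next characters after "ttt": k, t.
That node has 2 child edges.

2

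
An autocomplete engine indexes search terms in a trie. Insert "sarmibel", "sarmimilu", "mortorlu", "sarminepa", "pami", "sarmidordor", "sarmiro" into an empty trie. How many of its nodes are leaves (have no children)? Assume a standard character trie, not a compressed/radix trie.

7

Leaves are exactly the stored words that no other stored word extends.
Those words: "mortorlu", "pami", "sarmibel", "sarmidordor", "sarmimilu", "sarminepa", "sarmiro"
Leaf count: 7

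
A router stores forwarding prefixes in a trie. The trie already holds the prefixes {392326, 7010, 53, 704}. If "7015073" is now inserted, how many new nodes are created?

Walking "7015073" from the root, the first 3 characters ("701") follow existing edges; "5" is the first miss.
So 7 − 3 = 4 new nodes.

4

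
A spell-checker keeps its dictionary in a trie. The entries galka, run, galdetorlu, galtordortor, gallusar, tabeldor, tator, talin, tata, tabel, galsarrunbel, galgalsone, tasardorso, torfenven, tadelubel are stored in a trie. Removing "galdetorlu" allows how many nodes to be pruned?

Walk "galdetorlu" from the leaf back toward the root, removing each node that no remaining word uses.
The suffix "detorlu" (7 nodes) is used only by "galdetorlu"; the node for "gal" still has the child "k", so pruning stops there.
Nodes removed: 7

7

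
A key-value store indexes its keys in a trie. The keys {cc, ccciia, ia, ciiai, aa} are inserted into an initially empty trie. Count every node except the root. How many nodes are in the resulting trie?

14

Count nodes per top-level branch (shared prefixes stored once):
  'a'-branch (aa): 2 nodes
  'c'-branch (cc, ccciia, ciiai): 10 nodes
  'i'-branch (ia): 2 nodes
Sum: 14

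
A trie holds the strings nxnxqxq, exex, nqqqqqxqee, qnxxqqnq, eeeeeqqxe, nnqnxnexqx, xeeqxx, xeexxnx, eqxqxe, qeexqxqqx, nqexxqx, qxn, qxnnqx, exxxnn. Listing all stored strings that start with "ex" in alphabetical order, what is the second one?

Words with prefix "ex", in lexicographic order: "exex", "exxxnn"
Position 2: exxxnn

exxxnn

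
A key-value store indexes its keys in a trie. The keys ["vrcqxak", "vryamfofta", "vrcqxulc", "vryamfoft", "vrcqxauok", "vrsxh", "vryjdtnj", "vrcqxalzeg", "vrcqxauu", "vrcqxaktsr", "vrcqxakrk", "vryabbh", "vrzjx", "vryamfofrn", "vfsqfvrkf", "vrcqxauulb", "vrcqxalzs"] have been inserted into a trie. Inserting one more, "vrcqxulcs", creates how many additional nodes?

1

The longest prefix of "vrcqxulcs" already in the trie is "vrcqxulc" (length 8).
Each of the 1 remaining characters creates one node.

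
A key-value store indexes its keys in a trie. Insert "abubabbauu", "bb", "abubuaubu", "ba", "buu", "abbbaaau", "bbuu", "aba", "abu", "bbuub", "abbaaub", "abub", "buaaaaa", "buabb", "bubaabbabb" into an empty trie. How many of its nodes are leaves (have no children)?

A leaf is a node with no children — equivalently, the end of a word that is not a proper prefix of any other stored word.
Those words: "aba", "abbaaub", "abbbaaau", "abubabbauu", "abubuaubu", "ba", "bbuub", "buaaaaa", "buabb", "bubaabbabb", "buu"
Leaf count: 11

11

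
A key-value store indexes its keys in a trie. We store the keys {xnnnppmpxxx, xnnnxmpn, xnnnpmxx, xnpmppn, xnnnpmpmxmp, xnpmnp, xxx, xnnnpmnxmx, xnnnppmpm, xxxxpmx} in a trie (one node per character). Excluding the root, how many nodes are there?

41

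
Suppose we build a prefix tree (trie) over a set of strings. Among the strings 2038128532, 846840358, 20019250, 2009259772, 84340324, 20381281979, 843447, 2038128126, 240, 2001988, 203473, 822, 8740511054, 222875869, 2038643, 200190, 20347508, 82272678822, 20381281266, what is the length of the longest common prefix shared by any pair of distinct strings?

Look for the deepest trie node that still has at least two words in its subtree.
e.g. "2038128126" and "20381281266" share the prefix "2038128126" of length 10; no pair shares a longer one.
Longest shared-prefix length: 10

10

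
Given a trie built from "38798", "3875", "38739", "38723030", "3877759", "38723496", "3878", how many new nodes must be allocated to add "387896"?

2

The longest prefix of "387896" already in the trie is "3878" (length 4).
Each of the 2 remaining characters creates one node.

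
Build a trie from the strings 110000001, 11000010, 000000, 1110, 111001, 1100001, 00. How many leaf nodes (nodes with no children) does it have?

4

A leaf is a node with no children — equivalently, the end of a word that is not a proper prefix of any other stored word.
Those words: "000000", "110000001", "11000010", "111001"
Leaf count: 4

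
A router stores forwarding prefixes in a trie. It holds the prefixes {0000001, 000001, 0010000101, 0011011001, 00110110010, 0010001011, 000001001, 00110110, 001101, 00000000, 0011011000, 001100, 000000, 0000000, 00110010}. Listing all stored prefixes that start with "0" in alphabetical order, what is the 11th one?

Filter for "0…" and sort: "000000", "0000000", "00000000", "0000001", "000001", "000001001", "0010000101", "0010001011", "001100", "00110010", "001101", "00110110", "0011011000", "0011011001", "00110110010"
The 11th is 001101.

001101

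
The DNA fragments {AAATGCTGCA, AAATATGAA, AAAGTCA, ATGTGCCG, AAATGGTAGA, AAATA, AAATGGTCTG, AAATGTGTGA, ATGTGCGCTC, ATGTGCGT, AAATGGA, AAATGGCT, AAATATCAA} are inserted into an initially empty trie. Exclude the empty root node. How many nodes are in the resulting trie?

50

Insert word by word; a character creates a node only if that edge doesn't already exist:
  "AAATGCTGCA" → 10 new (A, A, A, T, G, C, T, G, C, A)
  "AAATATGAA" → prefix "AAAT" already present; 5 new (A, T, G, A, A)
  "AAAGTCA" → prefix "AAA" already present; 4 new (G, T, C, A)
  "ATGTGCCG" → prefix "A" already present; 7 new (T, G, T, G, C, C, G)
  "AAATGGTAGA" → prefix "AAATG" already present; 5 new (G, T, A, G, A)
  "AAATA" → prefix "AAATA" already present; 0 new (none)
  "AAATGGTCTG" → prefix "AAATGGT" already present; 3 new (C, T, G)
  "AAATGTGTGA" → prefix "AAATG" already present; 5 new (T, G, T, G, A)
  "ATGTGCGCTC" → prefix "ATGTGC" already present; 4 new (G, C, T, C)
  "ATGTGCGT" → prefix "ATGTGCG" already present; 1 new (T)
  "AAATGGA" → prefix "AAATGG" already present; 1 new (A)
  "AAATGGCT" → prefix "AAATGG" already present; 2 new (C, T)
  "AAATATCAA" → prefix "AAATAT" already present; 3 new (C, A, A)
Total nodes = 10 + 5 + 4 + 7 + 5 + 0 + 3 + 5 + 4 + 1 + 1 + 2 + 3 = 50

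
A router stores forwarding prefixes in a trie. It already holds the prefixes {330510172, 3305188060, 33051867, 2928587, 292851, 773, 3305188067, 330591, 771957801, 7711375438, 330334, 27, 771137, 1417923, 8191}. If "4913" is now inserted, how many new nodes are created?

"4913" shares no prefix with any stored word, so all 4 characters open new nodes.
4 − 0 = 4 new nodes.

4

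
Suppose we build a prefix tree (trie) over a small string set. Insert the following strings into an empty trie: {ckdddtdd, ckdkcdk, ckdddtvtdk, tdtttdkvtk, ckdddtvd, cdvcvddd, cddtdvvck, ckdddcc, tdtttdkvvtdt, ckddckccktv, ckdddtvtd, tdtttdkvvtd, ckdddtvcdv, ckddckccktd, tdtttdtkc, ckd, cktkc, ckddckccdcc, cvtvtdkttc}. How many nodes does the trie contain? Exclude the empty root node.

For each word, the new-node count is its length minus the longest prefix already in the trie:
  "ckdddtdd" → 8 new (c, k, d, d, d, t, d, d)
  "ckdkcdk" → prefix "ckd" already present; 4 new (k, c, d, k)
  "ckdddtvtdk" → prefix "ckdddt" already present; 4 new (v, t, d, k)
  "tdtttdkvtk" → 10 new (t, d, t, t, t, d, k, v, t, k)
  "ckdddtvd" → prefix "ckdddtv" already present; 1 new (d)
  "cdvcvddd" → prefix "c" already present; 7 new (d, v, c, v, d, d, d)
  "cddtdvvck" → prefix "cd" already present; 7 new (d, t, d, v, v, c, k)
  "ckdddcc" → prefix "ckddd" already present; 2 new (c, c)
  "tdtttdkvvtdt" → prefix "tdtttdkv" already present; 4 new (v, t, d, t)
  "ckddckccktv" → prefix "ckdd" already present; 7 new (c, k, c, c, k, t, v)
  "ckdddtvtd" → prefix "ckdddtvtd" already present; 0 new (none)
  "tdtttdkvvtd" → prefix "tdtttdkvvtd" already present; 0 new (none)
  "ckdddtvcdv" → prefix "ckdddtv" already present; 3 new (c, d, v)
  "ckddckccktd" → prefix "ckddckcckt" already present; 1 new (d)
  "tdtttdtkc" → prefix "tdtttd" already present; 3 new (t, k, c)
  "ckd" → prefix "ckd" already present; 0 new (none)
  "cktkc" → prefix "ck" already present; 3 new (t, k, c)
  "ckddckccdcc" → prefix "ckddckcc" already present; 3 new (d, c, c)
  "cvtvtdkttc" → prefix "c" already present; 9 new (v, t, v, t, d, k, t, t, c)
Total nodes = 8 + 4 + 4 + 10 + 1 + 7 + 7 + 2 + 4 + 7 + 0 + 0 + 3 + 1 + 3 + 0 + 3 + 3 + 9 = 76

76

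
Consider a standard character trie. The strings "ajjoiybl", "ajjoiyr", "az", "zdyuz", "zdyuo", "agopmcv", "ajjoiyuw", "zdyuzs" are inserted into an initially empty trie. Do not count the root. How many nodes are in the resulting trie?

25

Trace insertions, counting only characters that open a new branch:
  "ajjoiybl" → 8 new (a, j, j, o, i, y, b, l)
  "ajjoiyr" → prefix "ajjoiy" already present; 1 new (r)
  "az" → prefix "a" already present; 1 new (z)
  "zdyuz" → 5 new (z, d, y, u, z)
  "zdyuo" → prefix "zdyu" already present; 1 new (o)
  "agopmcv" → prefix "a" already present; 6 new (g, o, p, m, c, v)
  "ajjoiyuw" → prefix "ajjoiy" already present; 2 new (u, w)
  "zdyuzs" → prefix "zdyuz" already present; 1 new (s)
Total nodes = 8 + 1 + 1 + 5 + 1 + 6 + 2 + 1 = 25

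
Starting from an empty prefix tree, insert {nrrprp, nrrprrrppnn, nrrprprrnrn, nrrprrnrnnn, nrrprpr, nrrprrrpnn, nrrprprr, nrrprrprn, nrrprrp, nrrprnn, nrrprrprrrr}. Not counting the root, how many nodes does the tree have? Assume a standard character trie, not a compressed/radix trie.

32

Trace insertions, counting only characters that open a new branch:
  "nrrprp" → 6 new (n, r, r, p, r, p)
  "nrrprrrppnn" → prefix "nrrpr" already present; 6 new (r, r, p, p, n, n)
  "nrrprprrnrn" → prefix "nrrprp" already present; 5 new (r, r, n, r, n)
  "nrrprrnrnnn" → prefix "nrrprr" already present; 5 new (n, r, n, n, n)
  "nrrprpr" → prefix "nrrprpr" already present; 0 new (none)
  "nrrprrrpnn" → prefix "nrrprrrp" already present; 2 new (n, n)
  "nrrprprr" → prefix "nrrprprr" already present; 0 new (none)
  "nrrprrprn" → prefix "nrrprr" already present; 3 new (p, r, n)
  "nrrprrp" → prefix "nrrprrp" already present; 0 new (none)
  "nrrprnn" → prefix "nrrpr" already present; 2 new (n, n)
  "nrrprrprrrr" → prefix "nrrprrpr" already present; 3 new (r, r, r)
Total nodes = 6 + 6 + 5 + 5 + 0 + 2 + 0 + 3 + 0 + 2 + 3 = 32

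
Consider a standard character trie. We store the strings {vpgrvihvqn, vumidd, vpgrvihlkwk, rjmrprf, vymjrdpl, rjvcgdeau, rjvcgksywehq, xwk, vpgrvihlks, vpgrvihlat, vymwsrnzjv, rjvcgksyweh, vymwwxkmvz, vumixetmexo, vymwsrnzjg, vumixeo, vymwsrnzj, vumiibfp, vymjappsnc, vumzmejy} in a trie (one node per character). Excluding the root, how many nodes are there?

90

Insert word by word; a character creates a node only if that edge doesn't already exist:
  "vpgrvihvqn" → 10 new (v, p, g, r, v, i, h, v, q, n)
  "vumidd" → prefix "v" already present; 5 new (u, m, i, d, d)
  "vpgrvihlkwk" → prefix "vpgrvih" already present; 4 new (l, k, w, k)
  "rjmrprf" → 7 new (r, j, m, r, p, r, f)
  "vymjrdpl" → prefix "v" already present; 7 new (y, m, j, r, d, p, l)
  "rjvcgdeau" → prefix "rj" already present; 7 new (v, c, g, d, e, a, u)
  "rjvcgksywehq" → prefix "rjvcg" already present; 7 new (k, s, y, w, e, h, q)
  "xwk" → 3 new (x, w, k)
  "vpgrvihlks" → prefix "vpgrvihlk" already present; 1 new (s)
  "vpgrvihlat" → prefix "vpgrvihl" already present; 2 new (a, t)
  "vymwsrnzjv" → prefix "vym" already present; 7 new (w, s, r, n, z, j, v)
  "rjvcgksyweh" → prefix "rjvcgksyweh" already present; 0 new (none)
  "vymwwxkmvz" → prefix "vymw" already present; 6 new (w, x, k, m, v, z)
  "vumixetmexo" → prefix "vumi" already present; 7 new (x, e, t, m, e, x, o)
  "vymwsrnzjg" → prefix "vymwsrnzj" already present; 1 new (g)
  "vumixeo" → prefix "vumixe" already present; 1 new (o)
  "vymwsrnzj" → prefix "vymwsrnzj" already present; 0 new (none)
  "vumiibfp" → prefix "vumi" already present; 4 new (i, b, f, p)
  "vymjappsnc" → prefix "vymj" already present; 6 new (a, p, p, s, n, c)
  "vumzmejy" → prefix "vum" already present; 5 new (z, m, e, j, y)
Total nodes = 10 + 5 + 4 + 7 + 7 + 7 + 7 + 3 + 1 + 2 + 7 + 0 + 6 + 7 + 1 + 1 + 0 + 4 + 6 + 5 = 90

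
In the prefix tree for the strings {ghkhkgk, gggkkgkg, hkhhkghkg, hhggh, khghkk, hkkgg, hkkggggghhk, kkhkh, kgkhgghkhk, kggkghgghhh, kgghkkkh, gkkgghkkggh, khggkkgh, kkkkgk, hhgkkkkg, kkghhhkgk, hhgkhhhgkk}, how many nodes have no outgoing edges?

16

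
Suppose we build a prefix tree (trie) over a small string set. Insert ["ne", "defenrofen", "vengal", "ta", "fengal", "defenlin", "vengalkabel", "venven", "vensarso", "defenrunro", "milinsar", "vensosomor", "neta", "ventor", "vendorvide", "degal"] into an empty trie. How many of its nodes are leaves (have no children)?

A leaf is a node with no children — equivalently, the end of a word that is not a proper prefix of any other stored word.
Those words: "defenlin", "defenrofen", "defenrunro", "degal", "fengal", "milinsar", "neta", "ta", "vendorvide", "vengalkabel", "vensarso", "vensosomor", "ventor", "venven"
Leaf count: 14

14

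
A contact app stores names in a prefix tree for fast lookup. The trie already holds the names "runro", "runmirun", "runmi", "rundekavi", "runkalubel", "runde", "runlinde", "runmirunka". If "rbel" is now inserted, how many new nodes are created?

3

"r" is already a path in the trie; the remaining "bel" must be added.
New nodes needed: |"rbel"| − 1 = 4 − 1 = 3.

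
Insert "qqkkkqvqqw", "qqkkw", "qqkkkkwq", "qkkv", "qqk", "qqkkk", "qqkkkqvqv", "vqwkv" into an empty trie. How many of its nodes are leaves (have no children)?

6

A leaf is a node with no children — equivalently, the end of a word that is not a proper prefix of any other stored word.
Those words: "qkkv", "qqkkkkwq", "qqkkkqvqqw", "qqkkkqvqv", "qqkkw", "vqwkv"
Leaf count: 6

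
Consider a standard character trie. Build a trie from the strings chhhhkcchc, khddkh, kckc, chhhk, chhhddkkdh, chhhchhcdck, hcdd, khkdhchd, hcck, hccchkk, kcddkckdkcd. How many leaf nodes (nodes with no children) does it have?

11

Leaves are exactly the stored words that no other stored word extends.
Those words: "chhhchhcdck", "chhhddkkdh", "chhhhkcchc", "chhhk", "hccchkk", "hcck", "hcdd", "kcddkckdkcd", "kckc", "khddkh", "khkdhchd"
Leaf count: 11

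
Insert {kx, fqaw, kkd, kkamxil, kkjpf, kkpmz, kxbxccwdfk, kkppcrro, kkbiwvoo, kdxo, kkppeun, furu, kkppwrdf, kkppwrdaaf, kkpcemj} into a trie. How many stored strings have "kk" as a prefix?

10

Filter for entries beginning with "kk":
Matches: "kkamxil", "kkbiwvoo", "kkd", "kkjpf", "kkpcemj", "kkpmz", "kkppcrro", "kkppeun", "kkppwrdaaf", "kkppwrdf"
Count: 10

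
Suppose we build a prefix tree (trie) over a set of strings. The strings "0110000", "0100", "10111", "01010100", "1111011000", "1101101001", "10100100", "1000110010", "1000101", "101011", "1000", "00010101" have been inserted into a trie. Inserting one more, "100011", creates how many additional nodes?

"100011" is already a full path in the trie; only an end-marker is added.
No new nodes are needed: 0.

0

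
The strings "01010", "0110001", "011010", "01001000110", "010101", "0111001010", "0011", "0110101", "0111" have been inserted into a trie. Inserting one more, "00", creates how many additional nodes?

"00" is already a full path in the trie; only an end-marker is added.
No new nodes are needed: 0.

0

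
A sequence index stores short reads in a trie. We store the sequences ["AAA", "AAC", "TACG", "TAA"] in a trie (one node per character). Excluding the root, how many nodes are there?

9

Trie structure (* marks end of a word):
(root)
├─ A
│  └─ A
│     ├─ A *
│     └─ C *
└─ T
   └─ A
      ├─ A *
      └─ C
         └─ G *
Counting every labelled node above: 9.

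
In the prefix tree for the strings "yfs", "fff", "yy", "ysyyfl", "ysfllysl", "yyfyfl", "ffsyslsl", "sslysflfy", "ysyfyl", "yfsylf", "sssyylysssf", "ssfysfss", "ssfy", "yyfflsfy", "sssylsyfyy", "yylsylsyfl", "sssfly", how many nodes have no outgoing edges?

14

A leaf is a node with no children — equivalently, the end of a word that is not a proper prefix of any other stored word.
Those words: "fff", "ffsyslsl", "ssfysfss", "sslysflfy", "sssfly", "sssylsyfyy", "sssyylysssf", "yfsylf", "ysfllysl", "ysyfyl", "ysyyfl", "yyfflsfy", "yyfyfl", "yylsylsyfl"
Leaf count: 14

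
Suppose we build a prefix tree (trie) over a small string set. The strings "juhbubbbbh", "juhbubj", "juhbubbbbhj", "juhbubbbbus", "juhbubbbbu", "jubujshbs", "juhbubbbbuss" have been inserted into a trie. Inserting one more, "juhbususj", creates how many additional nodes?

Walking "juhbususj" from the root, the first 5 characters ("juhbu") follow existing edges; "s" is the first miss.
Each of the 4 remaining characters creates one node.

4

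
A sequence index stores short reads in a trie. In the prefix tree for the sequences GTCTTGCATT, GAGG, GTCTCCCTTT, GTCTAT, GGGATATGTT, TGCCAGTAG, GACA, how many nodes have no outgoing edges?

Leaves are exactly the stored words that no other stored word extends.
Those words: "GACA", "GAGG", "GGGATATGTT", "GTCTAT", "GTCTCCCTTT", "GTCTTGCATT", "TGCCAGTAG"
Leaf count: 7

7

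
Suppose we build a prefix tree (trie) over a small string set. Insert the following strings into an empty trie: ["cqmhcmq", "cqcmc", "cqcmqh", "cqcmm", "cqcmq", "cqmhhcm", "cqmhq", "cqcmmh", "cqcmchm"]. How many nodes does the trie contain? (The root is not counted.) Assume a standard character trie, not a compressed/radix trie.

For each word, the new-node count is its length minus the longest prefix already in the trie:
  "cqmhcmq" → 7 new (c, q, m, h, c, m, q)
  "cqcmc" → prefix "cq" already present; 3 new (c, m, c)
  "cqcmqh" → prefix "cqcm" already present; 2 new (q, h)
  "cqcmm" → prefix "cqcm" already present; 1 new (m)
  "cqcmq" → prefix "cqcmq" already present; 0 new (none)
  "cqmhhcm" → prefix "cqmh" already present; 3 new (h, c, m)
  "cqmhq" → prefix "cqmh" already present; 1 new (q)
  "cqcmmh" → prefix "cqcmm" already present; 1 new (h)
  "cqcmchm" → prefix "cqcmc" already present; 2 new (h, m)
Total nodes = 7 + 3 + 2 + 1 + 0 + 3 + 1 + 1 + 2 = 20

20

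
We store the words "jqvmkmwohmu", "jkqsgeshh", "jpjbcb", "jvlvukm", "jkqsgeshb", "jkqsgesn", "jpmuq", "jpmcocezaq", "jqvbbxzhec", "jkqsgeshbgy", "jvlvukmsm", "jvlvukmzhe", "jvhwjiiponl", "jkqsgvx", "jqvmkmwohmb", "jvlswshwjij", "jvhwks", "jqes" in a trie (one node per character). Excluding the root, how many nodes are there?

80

Count nodes per top-level branch (shared prefixes stored once):
  'j'-branch (jkqsgeshb, jkqsgeshbgy, jkqsgeshh, jkqsgesn, jkqsgvx, jpjbcb, jpmcocezaq, jpmuq, jqes, jqvbbxzhec, jqvmkmwohmb, jqvmkmwohmu, jvhwjiiponl, jvhwks, jvlswshwjij, jvlvukm, jvlvukmsm, jvlvukmzhe): 80 nodes
Sum: 80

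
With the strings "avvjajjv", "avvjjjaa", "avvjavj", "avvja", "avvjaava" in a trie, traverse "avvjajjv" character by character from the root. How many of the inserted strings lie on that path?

Walk "avvjajjv" from the root; an end-of-word marker is hit whenever a stored word is a prefix of "avvjajjv".
Prefixes of the query that are stored words: "avvja", "avvjajjv"
Count: 2

2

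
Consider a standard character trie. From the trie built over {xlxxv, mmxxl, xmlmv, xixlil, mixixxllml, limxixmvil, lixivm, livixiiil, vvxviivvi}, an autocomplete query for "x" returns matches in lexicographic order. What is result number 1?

Filter for "x…" and sort: "xixlil", "xlxxv", "xmlmv"
The 1st is xixlil.

xixlil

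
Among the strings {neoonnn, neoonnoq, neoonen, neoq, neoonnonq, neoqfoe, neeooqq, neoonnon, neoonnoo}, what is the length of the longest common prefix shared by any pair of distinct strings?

The deepest shared node is where two words last agree before diverging.
e.g. "neoonnon" and "neoonnonq" share the prefix "neoonnon" of length 8; no pair shares a longer one.
Longest shared-prefix length: 8

8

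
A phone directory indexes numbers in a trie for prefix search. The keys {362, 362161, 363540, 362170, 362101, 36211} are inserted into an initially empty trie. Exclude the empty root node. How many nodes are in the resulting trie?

15

For each word, the new-node count is its length minus the longest prefix already in the trie:
  "362" → 3 new (3, 6, 2)
  "362161" → prefix "362" already present; 3 new (1, 6, 1)
  "363540" → prefix "36" already present; 4 new (3, 5, 4, 0)
  "362170" → prefix "3621" already present; 2 new (7, 0)
  "362101" → prefix "3621" already present; 2 new (0, 1)
  "36211" → prefix "3621" already present; 1 new (1)
Total nodes = 3 + 3 + 4 + 2 + 2 + 1 = 15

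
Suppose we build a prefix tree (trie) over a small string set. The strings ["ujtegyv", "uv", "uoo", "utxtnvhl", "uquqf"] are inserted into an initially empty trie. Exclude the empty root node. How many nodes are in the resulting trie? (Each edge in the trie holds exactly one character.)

Trace insertions, counting only characters that open a new branch:
  "ujtegyv" → 7 new (u, j, t, e, g, y, v)
  "uv" → prefix "u" already present; 1 new (v)
  "uoo" → prefix "u" already present; 2 new (o, o)
  "utxtnvhl" → prefix "u" already present; 7 new (t, x, t, n, v, h, l)
  "uquqf" → prefix "u" already present; 4 new (q, u, q, f)
Total nodes = 7 + 1 + 2 + 7 + 4 = 21

21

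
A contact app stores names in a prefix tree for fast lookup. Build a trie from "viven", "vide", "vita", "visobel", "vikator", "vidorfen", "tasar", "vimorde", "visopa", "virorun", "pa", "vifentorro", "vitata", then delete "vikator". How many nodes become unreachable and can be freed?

Walk "vikator" from the leaf back toward the root, removing each node that no remaining word uses.
The suffix "kator" (5 nodes) is used only by "vikator"; the node for "vi" still has the child "v", so pruning stops there.
Nodes removed: 5

5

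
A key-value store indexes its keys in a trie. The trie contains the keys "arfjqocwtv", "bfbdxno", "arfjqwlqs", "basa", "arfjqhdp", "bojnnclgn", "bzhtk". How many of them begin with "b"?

Traverse to the node for "b", then collect every word in that subtree.
Words under "b": basa, bfbdxno, bojnnclgn, bzhtk
Count: 4

4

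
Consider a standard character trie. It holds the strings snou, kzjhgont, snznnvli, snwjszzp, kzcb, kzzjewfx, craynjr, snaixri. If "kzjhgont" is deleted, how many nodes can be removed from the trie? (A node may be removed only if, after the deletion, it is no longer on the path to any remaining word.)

6

Walk "kzjhgont" from the leaf back toward the root, removing each node that no remaining word uses.
The suffix "jhgont" (6 nodes) is used only by "kzjhgont"; the node for "kz" still has the child "c", so pruning stops there.
Nodes removed: 6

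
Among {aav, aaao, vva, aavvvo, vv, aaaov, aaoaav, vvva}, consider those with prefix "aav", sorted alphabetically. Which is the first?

aav

DFS of the "aav" subtree visits, in order: "aav", "aavvvo"
Position 1: aav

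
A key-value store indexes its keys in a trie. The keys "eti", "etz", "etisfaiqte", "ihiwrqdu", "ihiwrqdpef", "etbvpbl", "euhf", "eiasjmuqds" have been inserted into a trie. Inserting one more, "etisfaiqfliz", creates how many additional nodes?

4

"etisfaiq" is already a path in the trie; the remaining "fliz" must be added.
Each of the 4 remaining characters creates one node.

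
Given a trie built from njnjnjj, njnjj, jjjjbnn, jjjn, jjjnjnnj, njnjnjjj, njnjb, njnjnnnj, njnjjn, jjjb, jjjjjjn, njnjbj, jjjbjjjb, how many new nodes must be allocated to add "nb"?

1

"n" is already a path in the trie; the remaining "b" must be added.
Each of the 1 remaining characters creates one node.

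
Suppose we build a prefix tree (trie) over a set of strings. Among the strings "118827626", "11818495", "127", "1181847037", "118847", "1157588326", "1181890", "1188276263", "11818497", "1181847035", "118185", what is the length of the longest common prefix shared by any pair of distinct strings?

9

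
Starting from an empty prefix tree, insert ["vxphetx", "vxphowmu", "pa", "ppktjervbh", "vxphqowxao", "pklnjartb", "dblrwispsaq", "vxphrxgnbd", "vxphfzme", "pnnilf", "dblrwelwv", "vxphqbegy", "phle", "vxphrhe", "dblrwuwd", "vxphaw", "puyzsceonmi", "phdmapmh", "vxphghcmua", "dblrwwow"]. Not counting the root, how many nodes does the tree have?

Count nodes per top-level branch (shared prefixes stored once):
  'd'-branch (dblrwelwv, dblrwispsaq, dblrwuwd, dblrwwow): 21 nodes
  'p'-branch (pa, phdmapmh, phle, pklnjartb, pnnilf, ppktjervbh, puyzsceonmi): 43 nodes
  'v'-branch (vxphaw, vxphetx, vxphfzme, vxphghcmua, vxphowmu, vxphqbegy, vxphqowxao, vxphrhe, vxphrxgnbd): 41 nodes
Sum: 105

105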